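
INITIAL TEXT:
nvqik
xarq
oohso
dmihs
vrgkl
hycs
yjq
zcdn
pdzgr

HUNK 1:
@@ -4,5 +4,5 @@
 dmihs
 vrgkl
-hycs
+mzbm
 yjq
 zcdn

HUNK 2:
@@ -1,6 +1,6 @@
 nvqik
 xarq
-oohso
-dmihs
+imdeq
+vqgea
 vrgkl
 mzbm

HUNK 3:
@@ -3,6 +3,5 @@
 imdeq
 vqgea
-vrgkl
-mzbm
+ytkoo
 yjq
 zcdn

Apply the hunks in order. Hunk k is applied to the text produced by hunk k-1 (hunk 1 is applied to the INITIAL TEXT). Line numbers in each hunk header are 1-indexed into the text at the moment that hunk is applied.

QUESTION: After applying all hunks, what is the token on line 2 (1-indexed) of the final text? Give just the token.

Answer: xarq

Derivation:
Hunk 1: at line 4 remove [hycs] add [mzbm] -> 9 lines: nvqik xarq oohso dmihs vrgkl mzbm yjq zcdn pdzgr
Hunk 2: at line 1 remove [oohso,dmihs] add [imdeq,vqgea] -> 9 lines: nvqik xarq imdeq vqgea vrgkl mzbm yjq zcdn pdzgr
Hunk 3: at line 3 remove [vrgkl,mzbm] add [ytkoo] -> 8 lines: nvqik xarq imdeq vqgea ytkoo yjq zcdn pdzgr
Final line 2: xarq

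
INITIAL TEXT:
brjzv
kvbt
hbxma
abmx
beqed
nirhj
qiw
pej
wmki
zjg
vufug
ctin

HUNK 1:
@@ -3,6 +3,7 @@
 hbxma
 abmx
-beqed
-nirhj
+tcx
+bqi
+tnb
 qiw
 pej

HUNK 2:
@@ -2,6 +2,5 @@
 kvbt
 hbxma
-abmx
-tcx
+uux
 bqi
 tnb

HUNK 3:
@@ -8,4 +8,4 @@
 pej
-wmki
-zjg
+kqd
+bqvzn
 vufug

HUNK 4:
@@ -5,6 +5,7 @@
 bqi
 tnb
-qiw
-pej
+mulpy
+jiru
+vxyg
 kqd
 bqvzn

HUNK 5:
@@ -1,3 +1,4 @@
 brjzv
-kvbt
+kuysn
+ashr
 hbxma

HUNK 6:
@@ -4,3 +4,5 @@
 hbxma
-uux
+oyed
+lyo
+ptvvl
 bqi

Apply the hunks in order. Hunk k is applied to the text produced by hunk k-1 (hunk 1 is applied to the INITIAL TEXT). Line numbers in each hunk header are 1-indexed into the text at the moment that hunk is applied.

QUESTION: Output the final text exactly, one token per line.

Hunk 1: at line 3 remove [beqed,nirhj] add [tcx,bqi,tnb] -> 13 lines: brjzv kvbt hbxma abmx tcx bqi tnb qiw pej wmki zjg vufug ctin
Hunk 2: at line 2 remove [abmx,tcx] add [uux] -> 12 lines: brjzv kvbt hbxma uux bqi tnb qiw pej wmki zjg vufug ctin
Hunk 3: at line 8 remove [wmki,zjg] add [kqd,bqvzn] -> 12 lines: brjzv kvbt hbxma uux bqi tnb qiw pej kqd bqvzn vufug ctin
Hunk 4: at line 5 remove [qiw,pej] add [mulpy,jiru,vxyg] -> 13 lines: brjzv kvbt hbxma uux bqi tnb mulpy jiru vxyg kqd bqvzn vufug ctin
Hunk 5: at line 1 remove [kvbt] add [kuysn,ashr] -> 14 lines: brjzv kuysn ashr hbxma uux bqi tnb mulpy jiru vxyg kqd bqvzn vufug ctin
Hunk 6: at line 4 remove [uux] add [oyed,lyo,ptvvl] -> 16 lines: brjzv kuysn ashr hbxma oyed lyo ptvvl bqi tnb mulpy jiru vxyg kqd bqvzn vufug ctin

Answer: brjzv
kuysn
ashr
hbxma
oyed
lyo
ptvvl
bqi
tnb
mulpy
jiru
vxyg
kqd
bqvzn
vufug
ctin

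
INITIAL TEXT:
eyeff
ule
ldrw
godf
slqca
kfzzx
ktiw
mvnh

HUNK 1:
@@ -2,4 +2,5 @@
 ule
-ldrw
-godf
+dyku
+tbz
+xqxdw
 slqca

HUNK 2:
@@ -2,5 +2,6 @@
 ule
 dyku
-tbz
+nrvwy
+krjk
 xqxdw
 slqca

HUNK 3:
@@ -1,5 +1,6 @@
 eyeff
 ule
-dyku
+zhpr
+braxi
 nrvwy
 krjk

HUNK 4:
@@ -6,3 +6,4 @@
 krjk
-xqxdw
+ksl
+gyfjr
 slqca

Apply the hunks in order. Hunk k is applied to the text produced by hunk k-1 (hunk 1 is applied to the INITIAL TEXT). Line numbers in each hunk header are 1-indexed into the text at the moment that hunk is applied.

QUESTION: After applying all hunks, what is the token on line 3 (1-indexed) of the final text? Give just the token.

Answer: zhpr

Derivation:
Hunk 1: at line 2 remove [ldrw,godf] add [dyku,tbz,xqxdw] -> 9 lines: eyeff ule dyku tbz xqxdw slqca kfzzx ktiw mvnh
Hunk 2: at line 2 remove [tbz] add [nrvwy,krjk] -> 10 lines: eyeff ule dyku nrvwy krjk xqxdw slqca kfzzx ktiw mvnh
Hunk 3: at line 1 remove [dyku] add [zhpr,braxi] -> 11 lines: eyeff ule zhpr braxi nrvwy krjk xqxdw slqca kfzzx ktiw mvnh
Hunk 4: at line 6 remove [xqxdw] add [ksl,gyfjr] -> 12 lines: eyeff ule zhpr braxi nrvwy krjk ksl gyfjr slqca kfzzx ktiw mvnh
Final line 3: zhpr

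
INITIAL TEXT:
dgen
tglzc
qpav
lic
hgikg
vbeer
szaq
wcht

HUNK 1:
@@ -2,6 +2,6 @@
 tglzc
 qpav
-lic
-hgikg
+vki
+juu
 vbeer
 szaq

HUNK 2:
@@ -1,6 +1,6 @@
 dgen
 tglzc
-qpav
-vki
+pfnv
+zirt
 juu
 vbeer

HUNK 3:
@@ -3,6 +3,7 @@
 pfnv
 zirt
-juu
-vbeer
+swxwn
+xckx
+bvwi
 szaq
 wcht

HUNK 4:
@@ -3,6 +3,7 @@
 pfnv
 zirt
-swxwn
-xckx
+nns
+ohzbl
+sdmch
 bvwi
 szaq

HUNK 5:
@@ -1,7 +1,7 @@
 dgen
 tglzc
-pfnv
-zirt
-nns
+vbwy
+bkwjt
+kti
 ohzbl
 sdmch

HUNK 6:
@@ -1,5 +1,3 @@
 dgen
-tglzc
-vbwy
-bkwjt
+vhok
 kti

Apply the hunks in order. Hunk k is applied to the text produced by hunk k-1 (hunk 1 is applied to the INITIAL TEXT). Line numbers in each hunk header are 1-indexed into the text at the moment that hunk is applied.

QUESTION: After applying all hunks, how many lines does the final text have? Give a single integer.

Answer: 8

Derivation:
Hunk 1: at line 2 remove [lic,hgikg] add [vki,juu] -> 8 lines: dgen tglzc qpav vki juu vbeer szaq wcht
Hunk 2: at line 1 remove [qpav,vki] add [pfnv,zirt] -> 8 lines: dgen tglzc pfnv zirt juu vbeer szaq wcht
Hunk 3: at line 3 remove [juu,vbeer] add [swxwn,xckx,bvwi] -> 9 lines: dgen tglzc pfnv zirt swxwn xckx bvwi szaq wcht
Hunk 4: at line 3 remove [swxwn,xckx] add [nns,ohzbl,sdmch] -> 10 lines: dgen tglzc pfnv zirt nns ohzbl sdmch bvwi szaq wcht
Hunk 5: at line 1 remove [pfnv,zirt,nns] add [vbwy,bkwjt,kti] -> 10 lines: dgen tglzc vbwy bkwjt kti ohzbl sdmch bvwi szaq wcht
Hunk 6: at line 1 remove [tglzc,vbwy,bkwjt] add [vhok] -> 8 lines: dgen vhok kti ohzbl sdmch bvwi szaq wcht
Final line count: 8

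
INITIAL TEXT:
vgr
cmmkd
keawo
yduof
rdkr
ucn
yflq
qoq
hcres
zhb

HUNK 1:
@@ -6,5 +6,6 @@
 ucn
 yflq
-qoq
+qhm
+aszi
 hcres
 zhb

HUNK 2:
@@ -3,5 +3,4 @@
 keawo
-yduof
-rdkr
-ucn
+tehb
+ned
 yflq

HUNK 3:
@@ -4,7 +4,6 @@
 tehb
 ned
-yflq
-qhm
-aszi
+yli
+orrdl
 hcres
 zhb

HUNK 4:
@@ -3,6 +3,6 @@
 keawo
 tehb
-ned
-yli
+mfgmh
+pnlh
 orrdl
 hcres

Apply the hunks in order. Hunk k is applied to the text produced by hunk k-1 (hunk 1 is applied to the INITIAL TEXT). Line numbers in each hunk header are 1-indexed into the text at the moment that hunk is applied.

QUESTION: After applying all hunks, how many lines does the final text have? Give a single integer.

Answer: 9

Derivation:
Hunk 1: at line 6 remove [qoq] add [qhm,aszi] -> 11 lines: vgr cmmkd keawo yduof rdkr ucn yflq qhm aszi hcres zhb
Hunk 2: at line 3 remove [yduof,rdkr,ucn] add [tehb,ned] -> 10 lines: vgr cmmkd keawo tehb ned yflq qhm aszi hcres zhb
Hunk 3: at line 4 remove [yflq,qhm,aszi] add [yli,orrdl] -> 9 lines: vgr cmmkd keawo tehb ned yli orrdl hcres zhb
Hunk 4: at line 3 remove [ned,yli] add [mfgmh,pnlh] -> 9 lines: vgr cmmkd keawo tehb mfgmh pnlh orrdl hcres zhb
Final line count: 9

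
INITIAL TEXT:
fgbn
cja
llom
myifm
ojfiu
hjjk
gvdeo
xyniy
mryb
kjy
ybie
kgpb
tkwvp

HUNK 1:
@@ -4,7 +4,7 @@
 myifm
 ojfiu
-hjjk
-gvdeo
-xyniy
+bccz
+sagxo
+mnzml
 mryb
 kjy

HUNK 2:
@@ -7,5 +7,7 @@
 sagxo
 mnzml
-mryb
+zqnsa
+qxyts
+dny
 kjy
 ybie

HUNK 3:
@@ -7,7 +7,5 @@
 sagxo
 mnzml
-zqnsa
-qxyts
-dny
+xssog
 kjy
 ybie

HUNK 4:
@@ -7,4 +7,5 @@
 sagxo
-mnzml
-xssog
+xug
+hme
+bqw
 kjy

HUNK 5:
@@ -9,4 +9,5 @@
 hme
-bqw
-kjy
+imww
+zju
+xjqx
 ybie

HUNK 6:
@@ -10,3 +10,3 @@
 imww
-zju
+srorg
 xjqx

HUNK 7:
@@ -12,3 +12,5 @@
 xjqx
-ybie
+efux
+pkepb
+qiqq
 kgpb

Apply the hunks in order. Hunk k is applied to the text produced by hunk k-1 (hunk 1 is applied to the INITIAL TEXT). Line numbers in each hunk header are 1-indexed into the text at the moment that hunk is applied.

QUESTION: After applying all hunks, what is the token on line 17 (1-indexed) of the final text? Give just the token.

Hunk 1: at line 4 remove [hjjk,gvdeo,xyniy] add [bccz,sagxo,mnzml] -> 13 lines: fgbn cja llom myifm ojfiu bccz sagxo mnzml mryb kjy ybie kgpb tkwvp
Hunk 2: at line 7 remove [mryb] add [zqnsa,qxyts,dny] -> 15 lines: fgbn cja llom myifm ojfiu bccz sagxo mnzml zqnsa qxyts dny kjy ybie kgpb tkwvp
Hunk 3: at line 7 remove [zqnsa,qxyts,dny] add [xssog] -> 13 lines: fgbn cja llom myifm ojfiu bccz sagxo mnzml xssog kjy ybie kgpb tkwvp
Hunk 4: at line 7 remove [mnzml,xssog] add [xug,hme,bqw] -> 14 lines: fgbn cja llom myifm ojfiu bccz sagxo xug hme bqw kjy ybie kgpb tkwvp
Hunk 5: at line 9 remove [bqw,kjy] add [imww,zju,xjqx] -> 15 lines: fgbn cja llom myifm ojfiu bccz sagxo xug hme imww zju xjqx ybie kgpb tkwvp
Hunk 6: at line 10 remove [zju] add [srorg] -> 15 lines: fgbn cja llom myifm ojfiu bccz sagxo xug hme imww srorg xjqx ybie kgpb tkwvp
Hunk 7: at line 12 remove [ybie] add [efux,pkepb,qiqq] -> 17 lines: fgbn cja llom myifm ojfiu bccz sagxo xug hme imww srorg xjqx efux pkepb qiqq kgpb tkwvp
Final line 17: tkwvp

Answer: tkwvp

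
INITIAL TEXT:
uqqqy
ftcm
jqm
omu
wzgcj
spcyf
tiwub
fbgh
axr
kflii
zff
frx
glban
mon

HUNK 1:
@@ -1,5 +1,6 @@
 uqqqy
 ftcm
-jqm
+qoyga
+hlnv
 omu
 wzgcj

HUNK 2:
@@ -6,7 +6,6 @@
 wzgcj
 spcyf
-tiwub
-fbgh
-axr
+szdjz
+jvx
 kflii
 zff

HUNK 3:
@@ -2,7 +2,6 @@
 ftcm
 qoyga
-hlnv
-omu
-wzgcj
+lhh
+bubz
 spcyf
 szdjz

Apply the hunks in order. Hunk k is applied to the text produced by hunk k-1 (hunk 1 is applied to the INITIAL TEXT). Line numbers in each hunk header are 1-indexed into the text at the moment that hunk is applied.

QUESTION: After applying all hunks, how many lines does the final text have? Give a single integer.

Answer: 13

Derivation:
Hunk 1: at line 1 remove [jqm] add [qoyga,hlnv] -> 15 lines: uqqqy ftcm qoyga hlnv omu wzgcj spcyf tiwub fbgh axr kflii zff frx glban mon
Hunk 2: at line 6 remove [tiwub,fbgh,axr] add [szdjz,jvx] -> 14 lines: uqqqy ftcm qoyga hlnv omu wzgcj spcyf szdjz jvx kflii zff frx glban mon
Hunk 3: at line 2 remove [hlnv,omu,wzgcj] add [lhh,bubz] -> 13 lines: uqqqy ftcm qoyga lhh bubz spcyf szdjz jvx kflii zff frx glban mon
Final line count: 13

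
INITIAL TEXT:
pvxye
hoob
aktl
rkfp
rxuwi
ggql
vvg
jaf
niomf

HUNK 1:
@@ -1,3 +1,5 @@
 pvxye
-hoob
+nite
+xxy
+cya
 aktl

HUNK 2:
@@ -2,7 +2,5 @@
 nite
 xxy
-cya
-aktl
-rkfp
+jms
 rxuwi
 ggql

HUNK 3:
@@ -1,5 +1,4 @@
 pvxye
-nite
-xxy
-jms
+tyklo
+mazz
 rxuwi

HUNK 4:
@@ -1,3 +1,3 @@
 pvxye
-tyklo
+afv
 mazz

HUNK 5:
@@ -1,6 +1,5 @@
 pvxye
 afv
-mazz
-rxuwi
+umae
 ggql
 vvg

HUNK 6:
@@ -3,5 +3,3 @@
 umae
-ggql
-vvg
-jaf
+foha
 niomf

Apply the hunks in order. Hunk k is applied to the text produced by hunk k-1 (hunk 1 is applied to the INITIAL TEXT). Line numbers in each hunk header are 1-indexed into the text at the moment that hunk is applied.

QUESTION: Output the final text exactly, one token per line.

Answer: pvxye
afv
umae
foha
niomf

Derivation:
Hunk 1: at line 1 remove [hoob] add [nite,xxy,cya] -> 11 lines: pvxye nite xxy cya aktl rkfp rxuwi ggql vvg jaf niomf
Hunk 2: at line 2 remove [cya,aktl,rkfp] add [jms] -> 9 lines: pvxye nite xxy jms rxuwi ggql vvg jaf niomf
Hunk 3: at line 1 remove [nite,xxy,jms] add [tyklo,mazz] -> 8 lines: pvxye tyklo mazz rxuwi ggql vvg jaf niomf
Hunk 4: at line 1 remove [tyklo] add [afv] -> 8 lines: pvxye afv mazz rxuwi ggql vvg jaf niomf
Hunk 5: at line 1 remove [mazz,rxuwi] add [umae] -> 7 lines: pvxye afv umae ggql vvg jaf niomf
Hunk 6: at line 3 remove [ggql,vvg,jaf] add [foha] -> 5 lines: pvxye afv umae foha niomf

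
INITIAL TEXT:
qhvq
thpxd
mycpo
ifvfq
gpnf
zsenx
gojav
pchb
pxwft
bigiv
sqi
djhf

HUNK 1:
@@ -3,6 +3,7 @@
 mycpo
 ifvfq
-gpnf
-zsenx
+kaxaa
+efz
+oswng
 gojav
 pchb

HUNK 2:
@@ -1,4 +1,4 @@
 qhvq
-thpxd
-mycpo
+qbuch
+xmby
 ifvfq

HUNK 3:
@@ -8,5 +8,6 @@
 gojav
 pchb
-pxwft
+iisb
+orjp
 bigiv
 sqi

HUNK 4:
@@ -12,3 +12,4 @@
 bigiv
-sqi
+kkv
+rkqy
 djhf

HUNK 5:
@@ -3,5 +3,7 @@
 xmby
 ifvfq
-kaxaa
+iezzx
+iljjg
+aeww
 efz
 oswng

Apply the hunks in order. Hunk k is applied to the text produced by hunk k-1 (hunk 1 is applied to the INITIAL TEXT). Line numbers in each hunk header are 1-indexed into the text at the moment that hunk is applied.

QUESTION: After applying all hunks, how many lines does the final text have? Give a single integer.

Hunk 1: at line 3 remove [gpnf,zsenx] add [kaxaa,efz,oswng] -> 13 lines: qhvq thpxd mycpo ifvfq kaxaa efz oswng gojav pchb pxwft bigiv sqi djhf
Hunk 2: at line 1 remove [thpxd,mycpo] add [qbuch,xmby] -> 13 lines: qhvq qbuch xmby ifvfq kaxaa efz oswng gojav pchb pxwft bigiv sqi djhf
Hunk 3: at line 8 remove [pxwft] add [iisb,orjp] -> 14 lines: qhvq qbuch xmby ifvfq kaxaa efz oswng gojav pchb iisb orjp bigiv sqi djhf
Hunk 4: at line 12 remove [sqi] add [kkv,rkqy] -> 15 lines: qhvq qbuch xmby ifvfq kaxaa efz oswng gojav pchb iisb orjp bigiv kkv rkqy djhf
Hunk 5: at line 3 remove [kaxaa] add [iezzx,iljjg,aeww] -> 17 lines: qhvq qbuch xmby ifvfq iezzx iljjg aeww efz oswng gojav pchb iisb orjp bigiv kkv rkqy djhf
Final line count: 17

Answer: 17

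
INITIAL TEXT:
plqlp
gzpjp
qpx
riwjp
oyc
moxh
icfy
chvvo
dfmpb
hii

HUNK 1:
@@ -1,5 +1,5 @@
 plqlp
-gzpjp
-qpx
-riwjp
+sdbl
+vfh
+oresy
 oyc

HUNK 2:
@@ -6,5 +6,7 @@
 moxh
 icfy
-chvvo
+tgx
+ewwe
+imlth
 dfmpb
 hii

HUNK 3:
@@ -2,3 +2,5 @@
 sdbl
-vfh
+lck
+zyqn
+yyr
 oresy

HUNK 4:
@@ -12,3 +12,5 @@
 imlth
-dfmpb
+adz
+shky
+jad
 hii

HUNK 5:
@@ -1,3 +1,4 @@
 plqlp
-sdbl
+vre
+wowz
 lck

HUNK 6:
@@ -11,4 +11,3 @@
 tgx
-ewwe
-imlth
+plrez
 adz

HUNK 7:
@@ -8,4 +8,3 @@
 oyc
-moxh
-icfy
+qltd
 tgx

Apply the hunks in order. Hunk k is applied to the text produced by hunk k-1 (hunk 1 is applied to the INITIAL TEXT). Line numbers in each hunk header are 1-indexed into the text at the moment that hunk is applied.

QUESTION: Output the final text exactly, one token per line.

Hunk 1: at line 1 remove [gzpjp,qpx,riwjp] add [sdbl,vfh,oresy] -> 10 lines: plqlp sdbl vfh oresy oyc moxh icfy chvvo dfmpb hii
Hunk 2: at line 6 remove [chvvo] add [tgx,ewwe,imlth] -> 12 lines: plqlp sdbl vfh oresy oyc moxh icfy tgx ewwe imlth dfmpb hii
Hunk 3: at line 2 remove [vfh] add [lck,zyqn,yyr] -> 14 lines: plqlp sdbl lck zyqn yyr oresy oyc moxh icfy tgx ewwe imlth dfmpb hii
Hunk 4: at line 12 remove [dfmpb] add [adz,shky,jad] -> 16 lines: plqlp sdbl lck zyqn yyr oresy oyc moxh icfy tgx ewwe imlth adz shky jad hii
Hunk 5: at line 1 remove [sdbl] add [vre,wowz] -> 17 lines: plqlp vre wowz lck zyqn yyr oresy oyc moxh icfy tgx ewwe imlth adz shky jad hii
Hunk 6: at line 11 remove [ewwe,imlth] add [plrez] -> 16 lines: plqlp vre wowz lck zyqn yyr oresy oyc moxh icfy tgx plrez adz shky jad hii
Hunk 7: at line 8 remove [moxh,icfy] add [qltd] -> 15 lines: plqlp vre wowz lck zyqn yyr oresy oyc qltd tgx plrez adz shky jad hii

Answer: plqlp
vre
wowz
lck
zyqn
yyr
oresy
oyc
qltd
tgx
plrez
adz
shky
jad
hii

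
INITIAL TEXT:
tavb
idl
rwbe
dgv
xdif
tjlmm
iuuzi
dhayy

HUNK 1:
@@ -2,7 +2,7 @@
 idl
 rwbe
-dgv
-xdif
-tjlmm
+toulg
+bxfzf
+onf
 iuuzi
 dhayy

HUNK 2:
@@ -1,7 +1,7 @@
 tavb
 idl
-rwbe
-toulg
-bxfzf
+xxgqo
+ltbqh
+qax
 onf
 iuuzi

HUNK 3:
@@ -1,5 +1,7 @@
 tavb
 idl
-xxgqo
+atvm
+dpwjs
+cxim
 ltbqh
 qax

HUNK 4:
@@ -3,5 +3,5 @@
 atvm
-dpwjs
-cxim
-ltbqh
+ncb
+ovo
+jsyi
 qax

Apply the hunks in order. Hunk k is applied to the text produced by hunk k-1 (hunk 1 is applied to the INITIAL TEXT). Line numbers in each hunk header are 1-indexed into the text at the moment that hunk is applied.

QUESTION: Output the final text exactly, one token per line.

Hunk 1: at line 2 remove [dgv,xdif,tjlmm] add [toulg,bxfzf,onf] -> 8 lines: tavb idl rwbe toulg bxfzf onf iuuzi dhayy
Hunk 2: at line 1 remove [rwbe,toulg,bxfzf] add [xxgqo,ltbqh,qax] -> 8 lines: tavb idl xxgqo ltbqh qax onf iuuzi dhayy
Hunk 3: at line 1 remove [xxgqo] add [atvm,dpwjs,cxim] -> 10 lines: tavb idl atvm dpwjs cxim ltbqh qax onf iuuzi dhayy
Hunk 4: at line 3 remove [dpwjs,cxim,ltbqh] add [ncb,ovo,jsyi] -> 10 lines: tavb idl atvm ncb ovo jsyi qax onf iuuzi dhayy

Answer: tavb
idl
atvm
ncb
ovo
jsyi
qax
onf
iuuzi
dhayy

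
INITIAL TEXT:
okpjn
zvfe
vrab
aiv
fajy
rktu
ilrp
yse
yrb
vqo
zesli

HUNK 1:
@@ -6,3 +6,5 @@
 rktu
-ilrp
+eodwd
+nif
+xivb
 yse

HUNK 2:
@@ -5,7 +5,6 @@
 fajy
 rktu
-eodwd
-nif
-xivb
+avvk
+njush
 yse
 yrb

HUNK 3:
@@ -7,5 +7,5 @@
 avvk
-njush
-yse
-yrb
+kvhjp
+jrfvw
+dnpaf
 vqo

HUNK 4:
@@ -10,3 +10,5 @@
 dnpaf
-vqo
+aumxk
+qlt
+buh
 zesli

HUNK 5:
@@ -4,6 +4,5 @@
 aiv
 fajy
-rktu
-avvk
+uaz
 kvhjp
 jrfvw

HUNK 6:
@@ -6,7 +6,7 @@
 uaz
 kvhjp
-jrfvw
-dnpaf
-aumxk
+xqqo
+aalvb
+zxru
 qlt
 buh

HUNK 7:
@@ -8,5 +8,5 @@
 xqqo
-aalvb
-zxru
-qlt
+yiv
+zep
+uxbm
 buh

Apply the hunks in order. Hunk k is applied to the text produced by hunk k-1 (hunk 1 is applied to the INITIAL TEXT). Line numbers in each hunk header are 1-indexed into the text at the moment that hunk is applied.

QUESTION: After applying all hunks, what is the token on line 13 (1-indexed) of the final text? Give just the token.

Answer: zesli

Derivation:
Hunk 1: at line 6 remove [ilrp] add [eodwd,nif,xivb] -> 13 lines: okpjn zvfe vrab aiv fajy rktu eodwd nif xivb yse yrb vqo zesli
Hunk 2: at line 5 remove [eodwd,nif,xivb] add [avvk,njush] -> 12 lines: okpjn zvfe vrab aiv fajy rktu avvk njush yse yrb vqo zesli
Hunk 3: at line 7 remove [njush,yse,yrb] add [kvhjp,jrfvw,dnpaf] -> 12 lines: okpjn zvfe vrab aiv fajy rktu avvk kvhjp jrfvw dnpaf vqo zesli
Hunk 4: at line 10 remove [vqo] add [aumxk,qlt,buh] -> 14 lines: okpjn zvfe vrab aiv fajy rktu avvk kvhjp jrfvw dnpaf aumxk qlt buh zesli
Hunk 5: at line 4 remove [rktu,avvk] add [uaz] -> 13 lines: okpjn zvfe vrab aiv fajy uaz kvhjp jrfvw dnpaf aumxk qlt buh zesli
Hunk 6: at line 6 remove [jrfvw,dnpaf,aumxk] add [xqqo,aalvb,zxru] -> 13 lines: okpjn zvfe vrab aiv fajy uaz kvhjp xqqo aalvb zxru qlt buh zesli
Hunk 7: at line 8 remove [aalvb,zxru,qlt] add [yiv,zep,uxbm] -> 13 lines: okpjn zvfe vrab aiv fajy uaz kvhjp xqqo yiv zep uxbm buh zesli
Final line 13: zesli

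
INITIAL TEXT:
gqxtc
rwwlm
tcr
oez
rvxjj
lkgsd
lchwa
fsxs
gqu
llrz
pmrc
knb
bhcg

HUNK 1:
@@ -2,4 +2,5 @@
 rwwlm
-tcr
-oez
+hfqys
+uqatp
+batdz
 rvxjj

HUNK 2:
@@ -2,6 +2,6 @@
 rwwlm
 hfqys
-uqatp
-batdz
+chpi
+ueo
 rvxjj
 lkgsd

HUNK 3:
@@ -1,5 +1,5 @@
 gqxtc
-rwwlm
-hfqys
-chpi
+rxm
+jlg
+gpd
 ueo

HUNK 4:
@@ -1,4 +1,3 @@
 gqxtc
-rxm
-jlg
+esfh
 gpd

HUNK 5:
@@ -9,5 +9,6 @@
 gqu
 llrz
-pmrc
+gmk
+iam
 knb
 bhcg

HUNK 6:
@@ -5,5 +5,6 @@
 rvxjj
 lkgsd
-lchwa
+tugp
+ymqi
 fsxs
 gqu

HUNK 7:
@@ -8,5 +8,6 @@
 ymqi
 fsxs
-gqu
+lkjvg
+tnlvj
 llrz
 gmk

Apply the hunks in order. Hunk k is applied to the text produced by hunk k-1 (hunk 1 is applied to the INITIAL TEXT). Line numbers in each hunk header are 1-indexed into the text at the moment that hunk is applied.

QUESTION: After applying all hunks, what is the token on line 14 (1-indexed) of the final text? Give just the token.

Hunk 1: at line 2 remove [tcr,oez] add [hfqys,uqatp,batdz] -> 14 lines: gqxtc rwwlm hfqys uqatp batdz rvxjj lkgsd lchwa fsxs gqu llrz pmrc knb bhcg
Hunk 2: at line 2 remove [uqatp,batdz] add [chpi,ueo] -> 14 lines: gqxtc rwwlm hfqys chpi ueo rvxjj lkgsd lchwa fsxs gqu llrz pmrc knb bhcg
Hunk 3: at line 1 remove [rwwlm,hfqys,chpi] add [rxm,jlg,gpd] -> 14 lines: gqxtc rxm jlg gpd ueo rvxjj lkgsd lchwa fsxs gqu llrz pmrc knb bhcg
Hunk 4: at line 1 remove [rxm,jlg] add [esfh] -> 13 lines: gqxtc esfh gpd ueo rvxjj lkgsd lchwa fsxs gqu llrz pmrc knb bhcg
Hunk 5: at line 9 remove [pmrc] add [gmk,iam] -> 14 lines: gqxtc esfh gpd ueo rvxjj lkgsd lchwa fsxs gqu llrz gmk iam knb bhcg
Hunk 6: at line 5 remove [lchwa] add [tugp,ymqi] -> 15 lines: gqxtc esfh gpd ueo rvxjj lkgsd tugp ymqi fsxs gqu llrz gmk iam knb bhcg
Hunk 7: at line 8 remove [gqu] add [lkjvg,tnlvj] -> 16 lines: gqxtc esfh gpd ueo rvxjj lkgsd tugp ymqi fsxs lkjvg tnlvj llrz gmk iam knb bhcg
Final line 14: iam

Answer: iam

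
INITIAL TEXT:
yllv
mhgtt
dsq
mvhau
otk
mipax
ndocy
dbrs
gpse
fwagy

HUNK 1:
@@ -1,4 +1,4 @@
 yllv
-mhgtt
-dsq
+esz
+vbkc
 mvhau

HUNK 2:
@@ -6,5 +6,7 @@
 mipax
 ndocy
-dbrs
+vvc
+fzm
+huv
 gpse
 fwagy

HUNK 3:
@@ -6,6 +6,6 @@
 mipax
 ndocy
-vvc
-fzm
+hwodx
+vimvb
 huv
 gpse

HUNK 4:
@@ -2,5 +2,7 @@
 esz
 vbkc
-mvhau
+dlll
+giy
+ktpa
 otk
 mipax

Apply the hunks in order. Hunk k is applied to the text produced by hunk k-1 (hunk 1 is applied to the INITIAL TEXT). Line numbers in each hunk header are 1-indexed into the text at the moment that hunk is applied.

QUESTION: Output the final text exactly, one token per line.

Answer: yllv
esz
vbkc
dlll
giy
ktpa
otk
mipax
ndocy
hwodx
vimvb
huv
gpse
fwagy

Derivation:
Hunk 1: at line 1 remove [mhgtt,dsq] add [esz,vbkc] -> 10 lines: yllv esz vbkc mvhau otk mipax ndocy dbrs gpse fwagy
Hunk 2: at line 6 remove [dbrs] add [vvc,fzm,huv] -> 12 lines: yllv esz vbkc mvhau otk mipax ndocy vvc fzm huv gpse fwagy
Hunk 3: at line 6 remove [vvc,fzm] add [hwodx,vimvb] -> 12 lines: yllv esz vbkc mvhau otk mipax ndocy hwodx vimvb huv gpse fwagy
Hunk 4: at line 2 remove [mvhau] add [dlll,giy,ktpa] -> 14 lines: yllv esz vbkc dlll giy ktpa otk mipax ndocy hwodx vimvb huv gpse fwagy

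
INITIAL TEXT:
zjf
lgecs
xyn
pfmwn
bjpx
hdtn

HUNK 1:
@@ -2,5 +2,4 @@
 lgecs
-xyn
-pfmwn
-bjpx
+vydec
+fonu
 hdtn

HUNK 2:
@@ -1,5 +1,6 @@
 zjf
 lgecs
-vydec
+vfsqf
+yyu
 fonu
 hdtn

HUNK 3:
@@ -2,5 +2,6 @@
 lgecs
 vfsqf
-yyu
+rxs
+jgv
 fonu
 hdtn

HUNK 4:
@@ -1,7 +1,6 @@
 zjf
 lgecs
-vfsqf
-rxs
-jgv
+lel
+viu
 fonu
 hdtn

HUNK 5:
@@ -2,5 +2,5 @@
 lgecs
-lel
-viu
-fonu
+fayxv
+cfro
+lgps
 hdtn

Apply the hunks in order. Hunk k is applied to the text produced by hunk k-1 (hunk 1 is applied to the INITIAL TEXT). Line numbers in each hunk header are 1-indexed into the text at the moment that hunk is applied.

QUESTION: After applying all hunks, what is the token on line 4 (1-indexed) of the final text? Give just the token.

Answer: cfro

Derivation:
Hunk 1: at line 2 remove [xyn,pfmwn,bjpx] add [vydec,fonu] -> 5 lines: zjf lgecs vydec fonu hdtn
Hunk 2: at line 1 remove [vydec] add [vfsqf,yyu] -> 6 lines: zjf lgecs vfsqf yyu fonu hdtn
Hunk 3: at line 2 remove [yyu] add [rxs,jgv] -> 7 lines: zjf lgecs vfsqf rxs jgv fonu hdtn
Hunk 4: at line 1 remove [vfsqf,rxs,jgv] add [lel,viu] -> 6 lines: zjf lgecs lel viu fonu hdtn
Hunk 5: at line 2 remove [lel,viu,fonu] add [fayxv,cfro,lgps] -> 6 lines: zjf lgecs fayxv cfro lgps hdtn
Final line 4: cfro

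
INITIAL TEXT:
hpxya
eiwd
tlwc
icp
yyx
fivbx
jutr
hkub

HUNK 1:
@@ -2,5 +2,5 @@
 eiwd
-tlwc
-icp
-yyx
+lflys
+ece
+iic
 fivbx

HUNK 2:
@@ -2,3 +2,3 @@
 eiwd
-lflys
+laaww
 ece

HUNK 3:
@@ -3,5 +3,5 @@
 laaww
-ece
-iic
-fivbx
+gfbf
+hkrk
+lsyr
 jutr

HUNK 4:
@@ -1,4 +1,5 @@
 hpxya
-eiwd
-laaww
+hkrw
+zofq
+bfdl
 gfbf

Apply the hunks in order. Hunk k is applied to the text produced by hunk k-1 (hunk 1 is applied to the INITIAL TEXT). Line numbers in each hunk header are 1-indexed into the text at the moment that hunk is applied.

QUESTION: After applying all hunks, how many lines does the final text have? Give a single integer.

Hunk 1: at line 2 remove [tlwc,icp,yyx] add [lflys,ece,iic] -> 8 lines: hpxya eiwd lflys ece iic fivbx jutr hkub
Hunk 2: at line 2 remove [lflys] add [laaww] -> 8 lines: hpxya eiwd laaww ece iic fivbx jutr hkub
Hunk 3: at line 3 remove [ece,iic,fivbx] add [gfbf,hkrk,lsyr] -> 8 lines: hpxya eiwd laaww gfbf hkrk lsyr jutr hkub
Hunk 4: at line 1 remove [eiwd,laaww] add [hkrw,zofq,bfdl] -> 9 lines: hpxya hkrw zofq bfdl gfbf hkrk lsyr jutr hkub
Final line count: 9

Answer: 9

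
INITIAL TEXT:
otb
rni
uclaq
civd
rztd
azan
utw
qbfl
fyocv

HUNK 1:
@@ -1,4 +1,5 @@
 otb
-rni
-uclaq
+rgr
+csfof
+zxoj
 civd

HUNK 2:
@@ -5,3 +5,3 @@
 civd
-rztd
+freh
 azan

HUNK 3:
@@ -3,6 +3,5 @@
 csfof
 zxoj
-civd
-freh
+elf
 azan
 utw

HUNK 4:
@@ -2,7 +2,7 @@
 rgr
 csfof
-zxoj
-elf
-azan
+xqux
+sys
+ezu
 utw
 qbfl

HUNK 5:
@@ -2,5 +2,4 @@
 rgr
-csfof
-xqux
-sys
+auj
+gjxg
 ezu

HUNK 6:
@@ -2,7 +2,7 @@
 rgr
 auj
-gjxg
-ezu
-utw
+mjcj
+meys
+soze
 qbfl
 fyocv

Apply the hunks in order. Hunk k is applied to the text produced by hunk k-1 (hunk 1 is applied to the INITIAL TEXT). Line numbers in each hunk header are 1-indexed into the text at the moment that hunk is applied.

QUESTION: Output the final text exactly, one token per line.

Answer: otb
rgr
auj
mjcj
meys
soze
qbfl
fyocv

Derivation:
Hunk 1: at line 1 remove [rni,uclaq] add [rgr,csfof,zxoj] -> 10 lines: otb rgr csfof zxoj civd rztd azan utw qbfl fyocv
Hunk 2: at line 5 remove [rztd] add [freh] -> 10 lines: otb rgr csfof zxoj civd freh azan utw qbfl fyocv
Hunk 3: at line 3 remove [civd,freh] add [elf] -> 9 lines: otb rgr csfof zxoj elf azan utw qbfl fyocv
Hunk 4: at line 2 remove [zxoj,elf,azan] add [xqux,sys,ezu] -> 9 lines: otb rgr csfof xqux sys ezu utw qbfl fyocv
Hunk 5: at line 2 remove [csfof,xqux,sys] add [auj,gjxg] -> 8 lines: otb rgr auj gjxg ezu utw qbfl fyocv
Hunk 6: at line 2 remove [gjxg,ezu,utw] add [mjcj,meys,soze] -> 8 lines: otb rgr auj mjcj meys soze qbfl fyocv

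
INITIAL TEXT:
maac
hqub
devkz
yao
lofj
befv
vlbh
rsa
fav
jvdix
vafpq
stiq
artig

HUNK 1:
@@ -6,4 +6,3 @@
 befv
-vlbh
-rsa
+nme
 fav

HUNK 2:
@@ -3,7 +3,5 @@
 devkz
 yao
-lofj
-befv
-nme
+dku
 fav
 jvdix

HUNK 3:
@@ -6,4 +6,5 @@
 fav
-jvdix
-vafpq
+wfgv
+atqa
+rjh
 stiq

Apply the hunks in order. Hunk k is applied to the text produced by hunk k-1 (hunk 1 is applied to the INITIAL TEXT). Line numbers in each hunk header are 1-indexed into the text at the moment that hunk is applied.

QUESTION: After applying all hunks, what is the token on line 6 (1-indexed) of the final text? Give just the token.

Hunk 1: at line 6 remove [vlbh,rsa] add [nme] -> 12 lines: maac hqub devkz yao lofj befv nme fav jvdix vafpq stiq artig
Hunk 2: at line 3 remove [lofj,befv,nme] add [dku] -> 10 lines: maac hqub devkz yao dku fav jvdix vafpq stiq artig
Hunk 3: at line 6 remove [jvdix,vafpq] add [wfgv,atqa,rjh] -> 11 lines: maac hqub devkz yao dku fav wfgv atqa rjh stiq artig
Final line 6: fav

Answer: fav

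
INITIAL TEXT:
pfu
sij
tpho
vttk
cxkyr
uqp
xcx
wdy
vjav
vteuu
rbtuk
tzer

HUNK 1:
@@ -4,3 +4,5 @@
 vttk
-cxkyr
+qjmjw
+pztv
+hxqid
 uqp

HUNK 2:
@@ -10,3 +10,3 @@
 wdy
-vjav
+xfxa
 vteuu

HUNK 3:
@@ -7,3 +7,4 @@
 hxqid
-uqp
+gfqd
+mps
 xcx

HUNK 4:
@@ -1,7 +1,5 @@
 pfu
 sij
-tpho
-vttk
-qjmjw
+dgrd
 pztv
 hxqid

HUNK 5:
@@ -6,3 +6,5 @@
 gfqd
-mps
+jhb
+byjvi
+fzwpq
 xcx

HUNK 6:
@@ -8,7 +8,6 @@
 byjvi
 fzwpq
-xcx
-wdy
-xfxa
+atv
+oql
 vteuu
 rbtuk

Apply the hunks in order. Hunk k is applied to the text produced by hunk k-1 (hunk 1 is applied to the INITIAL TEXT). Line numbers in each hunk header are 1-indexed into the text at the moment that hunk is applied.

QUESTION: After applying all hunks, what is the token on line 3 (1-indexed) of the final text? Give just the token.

Hunk 1: at line 4 remove [cxkyr] add [qjmjw,pztv,hxqid] -> 14 lines: pfu sij tpho vttk qjmjw pztv hxqid uqp xcx wdy vjav vteuu rbtuk tzer
Hunk 2: at line 10 remove [vjav] add [xfxa] -> 14 lines: pfu sij tpho vttk qjmjw pztv hxqid uqp xcx wdy xfxa vteuu rbtuk tzer
Hunk 3: at line 7 remove [uqp] add [gfqd,mps] -> 15 lines: pfu sij tpho vttk qjmjw pztv hxqid gfqd mps xcx wdy xfxa vteuu rbtuk tzer
Hunk 4: at line 1 remove [tpho,vttk,qjmjw] add [dgrd] -> 13 lines: pfu sij dgrd pztv hxqid gfqd mps xcx wdy xfxa vteuu rbtuk tzer
Hunk 5: at line 6 remove [mps] add [jhb,byjvi,fzwpq] -> 15 lines: pfu sij dgrd pztv hxqid gfqd jhb byjvi fzwpq xcx wdy xfxa vteuu rbtuk tzer
Hunk 6: at line 8 remove [xcx,wdy,xfxa] add [atv,oql] -> 14 lines: pfu sij dgrd pztv hxqid gfqd jhb byjvi fzwpq atv oql vteuu rbtuk tzer
Final line 3: dgrd

Answer: dgrd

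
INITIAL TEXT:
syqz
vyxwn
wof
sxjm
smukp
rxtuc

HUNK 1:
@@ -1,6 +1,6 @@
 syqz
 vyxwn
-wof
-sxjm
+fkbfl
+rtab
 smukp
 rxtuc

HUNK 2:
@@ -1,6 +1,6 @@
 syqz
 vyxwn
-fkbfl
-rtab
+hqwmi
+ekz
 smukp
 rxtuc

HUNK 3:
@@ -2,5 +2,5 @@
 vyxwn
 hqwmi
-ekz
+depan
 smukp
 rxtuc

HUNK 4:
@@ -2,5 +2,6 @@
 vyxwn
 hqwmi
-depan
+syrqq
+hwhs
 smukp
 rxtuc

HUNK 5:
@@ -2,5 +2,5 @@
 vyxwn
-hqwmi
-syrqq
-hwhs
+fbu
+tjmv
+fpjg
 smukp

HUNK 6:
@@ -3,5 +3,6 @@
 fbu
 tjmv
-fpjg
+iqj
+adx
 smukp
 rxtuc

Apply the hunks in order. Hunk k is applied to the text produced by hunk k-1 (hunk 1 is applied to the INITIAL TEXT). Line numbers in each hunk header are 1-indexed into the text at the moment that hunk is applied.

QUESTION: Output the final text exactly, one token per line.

Answer: syqz
vyxwn
fbu
tjmv
iqj
adx
smukp
rxtuc

Derivation:
Hunk 1: at line 1 remove [wof,sxjm] add [fkbfl,rtab] -> 6 lines: syqz vyxwn fkbfl rtab smukp rxtuc
Hunk 2: at line 1 remove [fkbfl,rtab] add [hqwmi,ekz] -> 6 lines: syqz vyxwn hqwmi ekz smukp rxtuc
Hunk 3: at line 2 remove [ekz] add [depan] -> 6 lines: syqz vyxwn hqwmi depan smukp rxtuc
Hunk 4: at line 2 remove [depan] add [syrqq,hwhs] -> 7 lines: syqz vyxwn hqwmi syrqq hwhs smukp rxtuc
Hunk 5: at line 2 remove [hqwmi,syrqq,hwhs] add [fbu,tjmv,fpjg] -> 7 lines: syqz vyxwn fbu tjmv fpjg smukp rxtuc
Hunk 6: at line 3 remove [fpjg] add [iqj,adx] -> 8 lines: syqz vyxwn fbu tjmv iqj adx smukp rxtuc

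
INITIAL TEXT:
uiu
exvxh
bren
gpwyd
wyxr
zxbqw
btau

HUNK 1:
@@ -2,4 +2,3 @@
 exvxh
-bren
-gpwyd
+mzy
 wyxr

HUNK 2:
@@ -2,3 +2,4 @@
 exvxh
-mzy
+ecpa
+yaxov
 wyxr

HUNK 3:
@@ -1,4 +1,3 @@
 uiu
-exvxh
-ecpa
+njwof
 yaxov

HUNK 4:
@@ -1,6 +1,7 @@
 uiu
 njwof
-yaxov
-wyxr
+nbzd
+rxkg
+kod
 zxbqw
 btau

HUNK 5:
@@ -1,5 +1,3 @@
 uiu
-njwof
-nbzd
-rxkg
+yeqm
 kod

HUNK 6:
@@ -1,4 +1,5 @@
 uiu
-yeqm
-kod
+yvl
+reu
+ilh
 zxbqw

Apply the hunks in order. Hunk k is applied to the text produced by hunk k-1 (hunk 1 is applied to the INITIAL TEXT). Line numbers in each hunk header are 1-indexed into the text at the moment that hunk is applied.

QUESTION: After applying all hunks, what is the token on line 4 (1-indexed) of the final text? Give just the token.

Hunk 1: at line 2 remove [bren,gpwyd] add [mzy] -> 6 lines: uiu exvxh mzy wyxr zxbqw btau
Hunk 2: at line 2 remove [mzy] add [ecpa,yaxov] -> 7 lines: uiu exvxh ecpa yaxov wyxr zxbqw btau
Hunk 3: at line 1 remove [exvxh,ecpa] add [njwof] -> 6 lines: uiu njwof yaxov wyxr zxbqw btau
Hunk 4: at line 1 remove [yaxov,wyxr] add [nbzd,rxkg,kod] -> 7 lines: uiu njwof nbzd rxkg kod zxbqw btau
Hunk 5: at line 1 remove [njwof,nbzd,rxkg] add [yeqm] -> 5 lines: uiu yeqm kod zxbqw btau
Hunk 6: at line 1 remove [yeqm,kod] add [yvl,reu,ilh] -> 6 lines: uiu yvl reu ilh zxbqw btau
Final line 4: ilh

Answer: ilh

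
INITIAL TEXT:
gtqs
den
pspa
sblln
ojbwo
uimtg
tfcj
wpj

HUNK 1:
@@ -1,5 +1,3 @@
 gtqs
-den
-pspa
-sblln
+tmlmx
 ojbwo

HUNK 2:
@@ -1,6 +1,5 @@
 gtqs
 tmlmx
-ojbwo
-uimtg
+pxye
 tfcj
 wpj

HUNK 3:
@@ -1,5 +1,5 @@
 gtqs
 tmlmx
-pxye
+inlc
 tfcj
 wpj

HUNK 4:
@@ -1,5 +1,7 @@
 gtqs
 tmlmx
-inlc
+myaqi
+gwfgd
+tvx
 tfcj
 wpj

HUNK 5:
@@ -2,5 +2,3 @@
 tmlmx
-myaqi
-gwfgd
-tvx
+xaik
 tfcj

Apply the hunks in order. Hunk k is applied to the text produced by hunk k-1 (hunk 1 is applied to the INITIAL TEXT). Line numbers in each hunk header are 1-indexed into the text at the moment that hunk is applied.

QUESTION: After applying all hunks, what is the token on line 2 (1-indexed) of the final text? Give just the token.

Answer: tmlmx

Derivation:
Hunk 1: at line 1 remove [den,pspa,sblln] add [tmlmx] -> 6 lines: gtqs tmlmx ojbwo uimtg tfcj wpj
Hunk 2: at line 1 remove [ojbwo,uimtg] add [pxye] -> 5 lines: gtqs tmlmx pxye tfcj wpj
Hunk 3: at line 1 remove [pxye] add [inlc] -> 5 lines: gtqs tmlmx inlc tfcj wpj
Hunk 4: at line 1 remove [inlc] add [myaqi,gwfgd,tvx] -> 7 lines: gtqs tmlmx myaqi gwfgd tvx tfcj wpj
Hunk 5: at line 2 remove [myaqi,gwfgd,tvx] add [xaik] -> 5 lines: gtqs tmlmx xaik tfcj wpj
Final line 2: tmlmx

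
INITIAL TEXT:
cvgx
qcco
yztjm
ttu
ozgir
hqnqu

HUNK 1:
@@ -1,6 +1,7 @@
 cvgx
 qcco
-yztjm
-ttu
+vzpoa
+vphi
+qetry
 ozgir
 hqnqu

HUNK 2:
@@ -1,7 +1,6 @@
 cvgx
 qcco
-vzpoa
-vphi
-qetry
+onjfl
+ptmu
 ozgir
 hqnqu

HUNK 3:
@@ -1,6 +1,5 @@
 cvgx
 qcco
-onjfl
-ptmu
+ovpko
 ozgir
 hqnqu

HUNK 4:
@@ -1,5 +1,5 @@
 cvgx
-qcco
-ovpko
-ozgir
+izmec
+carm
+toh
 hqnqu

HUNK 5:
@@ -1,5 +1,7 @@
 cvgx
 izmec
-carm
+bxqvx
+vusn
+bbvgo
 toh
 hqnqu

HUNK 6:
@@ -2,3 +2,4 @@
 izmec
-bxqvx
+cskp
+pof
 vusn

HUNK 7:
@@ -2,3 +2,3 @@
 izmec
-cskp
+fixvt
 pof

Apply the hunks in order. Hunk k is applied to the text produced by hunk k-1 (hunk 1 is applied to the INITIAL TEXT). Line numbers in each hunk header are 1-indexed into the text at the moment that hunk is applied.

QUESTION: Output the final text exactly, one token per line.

Answer: cvgx
izmec
fixvt
pof
vusn
bbvgo
toh
hqnqu

Derivation:
Hunk 1: at line 1 remove [yztjm,ttu] add [vzpoa,vphi,qetry] -> 7 lines: cvgx qcco vzpoa vphi qetry ozgir hqnqu
Hunk 2: at line 1 remove [vzpoa,vphi,qetry] add [onjfl,ptmu] -> 6 lines: cvgx qcco onjfl ptmu ozgir hqnqu
Hunk 3: at line 1 remove [onjfl,ptmu] add [ovpko] -> 5 lines: cvgx qcco ovpko ozgir hqnqu
Hunk 4: at line 1 remove [qcco,ovpko,ozgir] add [izmec,carm,toh] -> 5 lines: cvgx izmec carm toh hqnqu
Hunk 5: at line 1 remove [carm] add [bxqvx,vusn,bbvgo] -> 7 lines: cvgx izmec bxqvx vusn bbvgo toh hqnqu
Hunk 6: at line 2 remove [bxqvx] add [cskp,pof] -> 8 lines: cvgx izmec cskp pof vusn bbvgo toh hqnqu
Hunk 7: at line 2 remove [cskp] add [fixvt] -> 8 lines: cvgx izmec fixvt pof vusn bbvgo toh hqnqu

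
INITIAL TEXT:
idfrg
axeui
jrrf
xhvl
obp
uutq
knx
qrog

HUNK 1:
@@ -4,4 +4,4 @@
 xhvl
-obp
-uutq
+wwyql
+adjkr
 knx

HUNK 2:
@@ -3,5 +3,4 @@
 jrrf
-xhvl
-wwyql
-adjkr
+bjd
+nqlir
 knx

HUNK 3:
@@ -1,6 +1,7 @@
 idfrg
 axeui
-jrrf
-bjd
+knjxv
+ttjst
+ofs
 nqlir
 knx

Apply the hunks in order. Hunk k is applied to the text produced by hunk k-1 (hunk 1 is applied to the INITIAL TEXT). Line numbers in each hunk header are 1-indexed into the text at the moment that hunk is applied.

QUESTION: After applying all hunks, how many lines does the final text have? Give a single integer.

Hunk 1: at line 4 remove [obp,uutq] add [wwyql,adjkr] -> 8 lines: idfrg axeui jrrf xhvl wwyql adjkr knx qrog
Hunk 2: at line 3 remove [xhvl,wwyql,adjkr] add [bjd,nqlir] -> 7 lines: idfrg axeui jrrf bjd nqlir knx qrog
Hunk 3: at line 1 remove [jrrf,bjd] add [knjxv,ttjst,ofs] -> 8 lines: idfrg axeui knjxv ttjst ofs nqlir knx qrog
Final line count: 8

Answer: 8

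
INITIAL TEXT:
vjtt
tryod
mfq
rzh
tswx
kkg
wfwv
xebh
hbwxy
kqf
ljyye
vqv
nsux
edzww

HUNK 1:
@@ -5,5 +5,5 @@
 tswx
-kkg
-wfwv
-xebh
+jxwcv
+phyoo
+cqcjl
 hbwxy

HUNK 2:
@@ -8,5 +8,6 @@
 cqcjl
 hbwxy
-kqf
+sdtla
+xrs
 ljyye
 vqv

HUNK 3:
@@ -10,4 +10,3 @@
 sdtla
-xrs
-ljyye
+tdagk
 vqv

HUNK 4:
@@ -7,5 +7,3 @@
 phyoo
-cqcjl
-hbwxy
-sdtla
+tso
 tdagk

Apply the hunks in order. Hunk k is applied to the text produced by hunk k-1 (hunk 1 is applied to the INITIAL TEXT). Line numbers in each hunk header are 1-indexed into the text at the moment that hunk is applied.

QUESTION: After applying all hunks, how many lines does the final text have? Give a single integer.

Hunk 1: at line 5 remove [kkg,wfwv,xebh] add [jxwcv,phyoo,cqcjl] -> 14 lines: vjtt tryod mfq rzh tswx jxwcv phyoo cqcjl hbwxy kqf ljyye vqv nsux edzww
Hunk 2: at line 8 remove [kqf] add [sdtla,xrs] -> 15 lines: vjtt tryod mfq rzh tswx jxwcv phyoo cqcjl hbwxy sdtla xrs ljyye vqv nsux edzww
Hunk 3: at line 10 remove [xrs,ljyye] add [tdagk] -> 14 lines: vjtt tryod mfq rzh tswx jxwcv phyoo cqcjl hbwxy sdtla tdagk vqv nsux edzww
Hunk 4: at line 7 remove [cqcjl,hbwxy,sdtla] add [tso] -> 12 lines: vjtt tryod mfq rzh tswx jxwcv phyoo tso tdagk vqv nsux edzww
Final line count: 12

Answer: 12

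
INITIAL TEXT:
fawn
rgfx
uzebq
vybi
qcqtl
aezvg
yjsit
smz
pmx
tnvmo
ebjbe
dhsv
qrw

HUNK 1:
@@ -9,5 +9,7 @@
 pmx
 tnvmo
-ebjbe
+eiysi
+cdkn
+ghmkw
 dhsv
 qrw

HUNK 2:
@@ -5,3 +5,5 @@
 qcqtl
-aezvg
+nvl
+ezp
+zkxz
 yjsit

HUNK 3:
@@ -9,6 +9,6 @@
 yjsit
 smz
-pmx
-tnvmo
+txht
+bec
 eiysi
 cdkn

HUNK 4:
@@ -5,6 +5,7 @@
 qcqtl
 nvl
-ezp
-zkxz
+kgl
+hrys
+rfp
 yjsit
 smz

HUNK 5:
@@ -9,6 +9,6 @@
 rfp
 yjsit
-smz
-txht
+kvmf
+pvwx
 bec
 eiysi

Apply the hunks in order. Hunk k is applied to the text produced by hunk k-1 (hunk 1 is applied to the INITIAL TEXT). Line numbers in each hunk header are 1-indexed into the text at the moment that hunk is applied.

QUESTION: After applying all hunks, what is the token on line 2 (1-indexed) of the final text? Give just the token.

Hunk 1: at line 9 remove [ebjbe] add [eiysi,cdkn,ghmkw] -> 15 lines: fawn rgfx uzebq vybi qcqtl aezvg yjsit smz pmx tnvmo eiysi cdkn ghmkw dhsv qrw
Hunk 2: at line 5 remove [aezvg] add [nvl,ezp,zkxz] -> 17 lines: fawn rgfx uzebq vybi qcqtl nvl ezp zkxz yjsit smz pmx tnvmo eiysi cdkn ghmkw dhsv qrw
Hunk 3: at line 9 remove [pmx,tnvmo] add [txht,bec] -> 17 lines: fawn rgfx uzebq vybi qcqtl nvl ezp zkxz yjsit smz txht bec eiysi cdkn ghmkw dhsv qrw
Hunk 4: at line 5 remove [ezp,zkxz] add [kgl,hrys,rfp] -> 18 lines: fawn rgfx uzebq vybi qcqtl nvl kgl hrys rfp yjsit smz txht bec eiysi cdkn ghmkw dhsv qrw
Hunk 5: at line 9 remove [smz,txht] add [kvmf,pvwx] -> 18 lines: fawn rgfx uzebq vybi qcqtl nvl kgl hrys rfp yjsit kvmf pvwx bec eiysi cdkn ghmkw dhsv qrw
Final line 2: rgfx

Answer: rgfx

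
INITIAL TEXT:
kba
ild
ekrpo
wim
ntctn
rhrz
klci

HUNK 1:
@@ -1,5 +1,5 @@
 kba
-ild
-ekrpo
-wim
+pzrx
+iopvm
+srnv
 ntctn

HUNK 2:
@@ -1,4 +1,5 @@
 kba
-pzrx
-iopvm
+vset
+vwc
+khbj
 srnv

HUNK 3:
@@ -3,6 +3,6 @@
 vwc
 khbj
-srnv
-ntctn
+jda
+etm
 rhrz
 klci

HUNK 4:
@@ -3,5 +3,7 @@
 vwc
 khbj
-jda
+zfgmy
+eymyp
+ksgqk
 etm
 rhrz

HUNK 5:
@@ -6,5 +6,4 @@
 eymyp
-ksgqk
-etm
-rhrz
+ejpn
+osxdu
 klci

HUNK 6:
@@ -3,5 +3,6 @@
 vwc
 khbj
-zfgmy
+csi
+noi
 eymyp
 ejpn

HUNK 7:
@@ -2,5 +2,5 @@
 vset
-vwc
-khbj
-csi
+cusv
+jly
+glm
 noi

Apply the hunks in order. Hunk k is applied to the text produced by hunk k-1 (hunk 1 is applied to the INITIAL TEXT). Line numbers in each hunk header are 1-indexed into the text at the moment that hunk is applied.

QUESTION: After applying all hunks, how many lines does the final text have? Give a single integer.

Hunk 1: at line 1 remove [ild,ekrpo,wim] add [pzrx,iopvm,srnv] -> 7 lines: kba pzrx iopvm srnv ntctn rhrz klci
Hunk 2: at line 1 remove [pzrx,iopvm] add [vset,vwc,khbj] -> 8 lines: kba vset vwc khbj srnv ntctn rhrz klci
Hunk 3: at line 3 remove [srnv,ntctn] add [jda,etm] -> 8 lines: kba vset vwc khbj jda etm rhrz klci
Hunk 4: at line 3 remove [jda] add [zfgmy,eymyp,ksgqk] -> 10 lines: kba vset vwc khbj zfgmy eymyp ksgqk etm rhrz klci
Hunk 5: at line 6 remove [ksgqk,etm,rhrz] add [ejpn,osxdu] -> 9 lines: kba vset vwc khbj zfgmy eymyp ejpn osxdu klci
Hunk 6: at line 3 remove [zfgmy] add [csi,noi] -> 10 lines: kba vset vwc khbj csi noi eymyp ejpn osxdu klci
Hunk 7: at line 2 remove [vwc,khbj,csi] add [cusv,jly,glm] -> 10 lines: kba vset cusv jly glm noi eymyp ejpn osxdu klci
Final line count: 10

Answer: 10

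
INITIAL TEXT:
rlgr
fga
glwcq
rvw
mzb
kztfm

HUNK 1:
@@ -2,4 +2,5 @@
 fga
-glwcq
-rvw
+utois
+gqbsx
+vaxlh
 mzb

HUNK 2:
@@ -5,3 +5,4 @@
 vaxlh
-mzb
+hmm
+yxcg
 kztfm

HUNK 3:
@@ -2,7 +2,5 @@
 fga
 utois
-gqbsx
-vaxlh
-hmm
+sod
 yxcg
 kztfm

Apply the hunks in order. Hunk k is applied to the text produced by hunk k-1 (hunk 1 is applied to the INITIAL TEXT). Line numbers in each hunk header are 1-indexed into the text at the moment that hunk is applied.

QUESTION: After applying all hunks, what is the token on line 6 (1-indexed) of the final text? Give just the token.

Hunk 1: at line 2 remove [glwcq,rvw] add [utois,gqbsx,vaxlh] -> 7 lines: rlgr fga utois gqbsx vaxlh mzb kztfm
Hunk 2: at line 5 remove [mzb] add [hmm,yxcg] -> 8 lines: rlgr fga utois gqbsx vaxlh hmm yxcg kztfm
Hunk 3: at line 2 remove [gqbsx,vaxlh,hmm] add [sod] -> 6 lines: rlgr fga utois sod yxcg kztfm
Final line 6: kztfm

Answer: kztfm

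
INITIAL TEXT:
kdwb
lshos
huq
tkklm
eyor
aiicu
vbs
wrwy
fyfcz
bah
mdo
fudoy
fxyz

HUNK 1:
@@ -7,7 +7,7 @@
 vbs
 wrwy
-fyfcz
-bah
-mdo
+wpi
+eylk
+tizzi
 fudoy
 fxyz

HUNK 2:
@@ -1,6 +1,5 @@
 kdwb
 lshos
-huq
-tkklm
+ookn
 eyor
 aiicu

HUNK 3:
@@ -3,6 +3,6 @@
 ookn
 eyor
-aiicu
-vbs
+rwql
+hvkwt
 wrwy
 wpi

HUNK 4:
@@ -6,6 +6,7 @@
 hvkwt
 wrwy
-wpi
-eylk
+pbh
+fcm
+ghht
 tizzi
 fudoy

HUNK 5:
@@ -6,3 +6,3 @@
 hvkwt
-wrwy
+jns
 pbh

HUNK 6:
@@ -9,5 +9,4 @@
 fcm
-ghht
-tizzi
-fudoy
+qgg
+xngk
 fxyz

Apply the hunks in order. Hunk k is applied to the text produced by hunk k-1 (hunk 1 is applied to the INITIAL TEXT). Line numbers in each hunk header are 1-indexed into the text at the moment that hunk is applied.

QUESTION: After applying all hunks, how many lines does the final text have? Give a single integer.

Answer: 12

Derivation:
Hunk 1: at line 7 remove [fyfcz,bah,mdo] add [wpi,eylk,tizzi] -> 13 lines: kdwb lshos huq tkklm eyor aiicu vbs wrwy wpi eylk tizzi fudoy fxyz
Hunk 2: at line 1 remove [huq,tkklm] add [ookn] -> 12 lines: kdwb lshos ookn eyor aiicu vbs wrwy wpi eylk tizzi fudoy fxyz
Hunk 3: at line 3 remove [aiicu,vbs] add [rwql,hvkwt] -> 12 lines: kdwb lshos ookn eyor rwql hvkwt wrwy wpi eylk tizzi fudoy fxyz
Hunk 4: at line 6 remove [wpi,eylk] add [pbh,fcm,ghht] -> 13 lines: kdwb lshos ookn eyor rwql hvkwt wrwy pbh fcm ghht tizzi fudoy fxyz
Hunk 5: at line 6 remove [wrwy] add [jns] -> 13 lines: kdwb lshos ookn eyor rwql hvkwt jns pbh fcm ghht tizzi fudoy fxyz
Hunk 6: at line 9 remove [ghht,tizzi,fudoy] add [qgg,xngk] -> 12 lines: kdwb lshos ookn eyor rwql hvkwt jns pbh fcm qgg xngk fxyz
Final line count: 12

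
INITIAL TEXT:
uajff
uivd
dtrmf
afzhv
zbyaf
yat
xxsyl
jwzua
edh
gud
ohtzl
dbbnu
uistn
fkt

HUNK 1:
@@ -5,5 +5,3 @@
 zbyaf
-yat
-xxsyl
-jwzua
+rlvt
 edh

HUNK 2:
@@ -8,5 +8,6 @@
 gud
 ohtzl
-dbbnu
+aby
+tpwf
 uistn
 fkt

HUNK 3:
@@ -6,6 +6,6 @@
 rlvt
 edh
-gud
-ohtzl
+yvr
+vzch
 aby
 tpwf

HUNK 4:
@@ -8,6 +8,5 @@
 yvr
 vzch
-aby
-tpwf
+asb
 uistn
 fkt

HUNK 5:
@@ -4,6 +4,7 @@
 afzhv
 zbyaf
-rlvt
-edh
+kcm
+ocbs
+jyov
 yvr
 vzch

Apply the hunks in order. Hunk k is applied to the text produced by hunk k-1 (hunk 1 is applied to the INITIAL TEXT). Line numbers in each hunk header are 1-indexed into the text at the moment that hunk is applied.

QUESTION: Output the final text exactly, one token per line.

Answer: uajff
uivd
dtrmf
afzhv
zbyaf
kcm
ocbs
jyov
yvr
vzch
asb
uistn
fkt

Derivation:
Hunk 1: at line 5 remove [yat,xxsyl,jwzua] add [rlvt] -> 12 lines: uajff uivd dtrmf afzhv zbyaf rlvt edh gud ohtzl dbbnu uistn fkt
Hunk 2: at line 8 remove [dbbnu] add [aby,tpwf] -> 13 lines: uajff uivd dtrmf afzhv zbyaf rlvt edh gud ohtzl aby tpwf uistn fkt
Hunk 3: at line 6 remove [gud,ohtzl] add [yvr,vzch] -> 13 lines: uajff uivd dtrmf afzhv zbyaf rlvt edh yvr vzch aby tpwf uistn fkt
Hunk 4: at line 8 remove [aby,tpwf] add [asb] -> 12 lines: uajff uivd dtrmf afzhv zbyaf rlvt edh yvr vzch asb uistn fkt
Hunk 5: at line 4 remove [rlvt,edh] add [kcm,ocbs,jyov] -> 13 lines: uajff uivd dtrmf afzhv zbyaf kcm ocbs jyov yvr vzch asb uistn fkt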